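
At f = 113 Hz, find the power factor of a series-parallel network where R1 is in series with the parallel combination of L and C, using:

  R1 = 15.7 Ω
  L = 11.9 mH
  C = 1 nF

Step 1 — Angular frequency: ω = 2π·f = 2π·113 = 710 rad/s.
Step 2 — Component impedances:
  R1: Z = R = 15.7 Ω
  L: Z = jωL = j·710·0.0119 = 0 + j8.449 Ω
  C: Z = 1/(jωC) = -j/(ω·C) = 0 - j1.408e+06 Ω
Step 3 — Parallel branch: L || C = 1/(1/L + 1/C) = 0 + j8.449 Ω.
Step 4 — Series with R1: Z_total = R1 + (L || C) = 15.7 + j8.449 Ω = 17.83∠28.3° Ω.
Step 5 — Power factor: PF = cos(φ) = Re(Z)/|Z| = 15.7/17.829 = 0.8806.
Step 6 — Type: Im(Z) = 8.449 ⇒ lagging (phase φ = 28.3°).

PF = 0.8806 (lagging, φ = 28.3°)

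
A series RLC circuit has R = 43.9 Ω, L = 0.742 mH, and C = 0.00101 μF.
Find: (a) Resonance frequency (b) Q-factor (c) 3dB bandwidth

Step 1 — Resonance condition Im(Z)=0 gives ω₀ = 1/√(LC).
Step 2 — ω₀ = 1/√(0.000742·1.01e-09) = 1.155e+06 rad/s.
Step 3 — f₀ = ω₀/(2π) = 1.838e+05 Hz.
Step 4 — Series Q: Q = ω₀L/R = 1.155e+06·0.000742/43.9 = 19.52.
Step 5 — 3dB bandwidth: Δω = ω₀/Q = 5.916e+04 rad/s; BW = Δω/(2π) = 9416 Hz.

(a) f₀ = 1.838e+05 Hz  (b) Q = 19.52  (c) BW = 9416 Hz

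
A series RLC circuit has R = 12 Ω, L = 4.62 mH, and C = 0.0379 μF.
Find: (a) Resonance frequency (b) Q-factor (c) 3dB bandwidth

Step 1 — Resonance: ω₀ = 1/√(LC) = 1/√(0.00462·3.79e-08) = 7.557e+04 rad/s.
Step 2 — f₀ = ω₀/(2π) = 1.203e+04 Hz.
Step 3 — Series Q: Q = ω₀L/R = 7.557e+04·0.00462/12 = 29.1.
Step 4 — Bandwidth: Δω = ω₀/Q = 2597 rad/s; BW = Δω/(2π) = 413.4 Hz.

(a) f₀ = 1.203e+04 Hz  (b) Q = 29.1  (c) BW = 413.4 Hz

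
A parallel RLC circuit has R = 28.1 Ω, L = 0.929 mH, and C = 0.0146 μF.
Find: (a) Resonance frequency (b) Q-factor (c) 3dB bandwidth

Step 1 — Resonance: ω₀ = 1/√(LC) = 1/√(0.000929·1.46e-08) = 2.715e+05 rad/s.
Step 2 — f₀ = ω₀/(2π) = 4.322e+04 Hz.
Step 3 — Parallel Q: Q = R/(ω₀L) = 28.1/(2.715e+05·0.000929) = 0.1114.
Step 4 — Bandwidth: Δω = ω₀/Q = 2.437e+06 rad/s; BW = Δω/(2π) = 3.879e+05 Hz.

(a) f₀ = 4.322e+04 Hz  (b) Q = 0.1114  (c) BW = 3.879e+05 Hz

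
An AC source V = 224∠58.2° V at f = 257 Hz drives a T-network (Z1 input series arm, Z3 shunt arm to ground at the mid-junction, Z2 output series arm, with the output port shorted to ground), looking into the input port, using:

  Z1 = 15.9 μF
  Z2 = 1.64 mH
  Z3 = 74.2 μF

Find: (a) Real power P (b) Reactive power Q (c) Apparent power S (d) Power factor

Step 1 — Angular frequency: ω = 2π·f = 2π·257 = 1615 rad/s.
Step 2 — Component impedances:
  Z1: Z = 1/(jωC) = -j/(ω·C) = 0 - j38.95 Ω
  Z2: Z = jωL = j·1615·0.00164 = 0 + j2.648 Ω
  Z3: Z = 1/(jωC) = -j/(ω·C) = 0 - j8.346 Ω
Step 3 — With the output port shorted to ground, the output series arm Z2 runs from the junction to ground; the shunt arm Z3 also runs from the junction to ground. They appear in parallel: Z3 || Z2 = 0 + j3.879 Ω.
Step 4 — Series with input arm Z1: Z_in = Z1 + (Z3 || Z2) = 0 - j35.07 Ω = 35.07∠-90.0° Ω.
Step 5 — Source phasor: V = 224∠58.2° V = 118 + j190.4 V.
Step 6 — Current: I = V / Z = -5.429 + j3.366 A = 6.387∠148.2° A.
Step 7 — Complex power: S = V·I* = 0 - j1431 VA.
Step 8 — Real power: P = Re(S) = 0 W.
Step 9 — Reactive power: Q = Im(S) = -1431 VAR.
Step 10 — Apparent power: |S| = 1431 VA.
Step 11 — Power factor: PF = P/|S| = 0 (leading).

(a) P = 0 W  (b) Q = -1431 VAR  (c) S = 1431 VA  (d) PF = 0 (leading)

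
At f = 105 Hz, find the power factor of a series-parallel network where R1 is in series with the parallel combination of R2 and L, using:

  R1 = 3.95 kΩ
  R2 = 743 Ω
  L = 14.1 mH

Step 1 — Angular frequency: ω = 2π·f = 2π·105 = 659.7 rad/s.
Step 2 — Component impedances:
  R1: Z = R = 3950 Ω
  R2: Z = R = 743 Ω
  L: Z = jωL = j·659.7·0.0141 = 0 + j9.302 Ω
Step 3 — Parallel branch: R2 || L = 1/(1/R2 + 1/L) = 0.1164 + j9.301 Ω.
Step 4 — Series with R1: Z_total = R1 + (R2 || L) = 3950 + j9.301 Ω = 3950∠0.1° Ω.
Step 5 — Power factor: PF = cos(φ) = Re(Z)/|Z| = 3950/3950 = 1.
Step 6 — Type: Im(Z) = 9.301 ⇒ lagging (phase φ = 0.1°).

PF = 1 (lagging, φ = 0.1°)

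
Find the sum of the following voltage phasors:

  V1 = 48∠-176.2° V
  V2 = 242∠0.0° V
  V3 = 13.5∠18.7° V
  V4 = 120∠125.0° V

Step 1 — Convert each phasor to rectangular form:
  V1 = 48·(cos(-176.2°) + j·sin(-176.2°)) = -47.89 - j3.181 V
  V2 = 242·(cos(0.0°) + j·sin(0.0°)) = 242 V
  V3 = 13.5·(cos(18.7°) + j·sin(18.7°)) = 12.79 + j4.328 V
  V4 = 120·(cos(125.0°) + j·sin(125.0°)) = -68.83 + j98.3 V
Step 2 — Sum components: V_total = 138.1 + j99.45 V.
Step 3 — Convert to polar: |V_total| = 170.1 V, ∠V_total = 35.8°.

V_total = 170.1∠35.8° V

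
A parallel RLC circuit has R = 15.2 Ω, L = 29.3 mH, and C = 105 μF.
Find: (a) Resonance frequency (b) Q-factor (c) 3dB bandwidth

Step 1 — Resonance: ω₀ = 1/√(LC) = 1/√(0.0293·0.000105) = 570.1 rad/s.
Step 2 — f₀ = ω₀/(2π) = 90.74 Hz.
Step 3 — Parallel Q: Q = R/(ω₀L) = 15.2/(570.1·0.0293) = 0.9099.
Step 4 — Bandwidth: Δω = ω₀/Q = 626.6 rad/s; BW = Δω/(2π) = 99.72 Hz.

(a) f₀ = 90.74 Hz  (b) Q = 0.9099  (c) BW = 99.72 Hz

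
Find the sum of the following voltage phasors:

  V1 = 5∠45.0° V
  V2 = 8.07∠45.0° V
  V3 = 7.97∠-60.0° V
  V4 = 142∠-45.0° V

Step 1 — Convert each phasor to rectangular form:
  V1 = 5·(cos(45.0°) + j·sin(45.0°)) = 3.536 + j3.536 V
  V2 = 8.07·(cos(45.0°) + j·sin(45.0°)) = 5.706 + j5.706 V
  V3 = 7.97·(cos(-60.0°) + j·sin(-60.0°)) = 3.985 - j6.902 V
  V4 = 142·(cos(-45.0°) + j·sin(-45.0°)) = 100.4 - j100.4 V
Step 2 — Sum components: V_total = 113.6 - j98.07 V.
Step 3 — Convert to polar: |V_total| = 150.1 V, ∠V_total = -40.8°.

V_total = 150.1∠-40.8° V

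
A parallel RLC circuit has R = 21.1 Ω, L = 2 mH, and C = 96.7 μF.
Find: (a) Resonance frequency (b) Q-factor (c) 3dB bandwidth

Step 1 — Resonance: ω₀ = 1/√(LC) = 1/√(0.002·9.67e-05) = 2274 rad/s.
Step 2 — f₀ = ω₀/(2π) = 361.9 Hz.
Step 3 — Parallel Q: Q = R/(ω₀L) = 21.1/(2274·0.002) = 4.64.
Step 4 — Bandwidth: Δω = ω₀/Q = 490.1 rad/s; BW = Δω/(2π) = 78 Hz.

(a) f₀ = 361.9 Hz  (b) Q = 4.64  (c) BW = 78 Hz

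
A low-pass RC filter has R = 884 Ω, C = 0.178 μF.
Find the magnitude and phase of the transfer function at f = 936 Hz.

Step 1 — Angular frequency: ω = 2π·936 = 5881 rad/s.
Step 2 — Transfer function: H(jω) = 1/(1 + jωRC).
Step 3 — Denominator: 1 + jωRC = 1 + j·5881·884·1.78e-07 = 1 + j0.9254.
Step 4 — H = 0.5387 - j0.4985.
Step 5 — Magnitude: |H| = 0.734 (-2.7 dB); phase: φ = -42.8°.

|H| = 0.734 (-2.7 dB), φ = -42.8°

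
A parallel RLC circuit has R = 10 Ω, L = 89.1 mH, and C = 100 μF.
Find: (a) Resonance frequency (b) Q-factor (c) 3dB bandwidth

Step 1 — Resonance: ω₀ = 1/√(LC) = 1/√(0.0891·0.0001) = 335 rad/s.
Step 2 — f₀ = ω₀/(2π) = 53.32 Hz.
Step 3 — Parallel Q: Q = R/(ω₀L) = 10/(335·0.0891) = 0.335.
Step 4 — Bandwidth: Δω = ω₀/Q = 1000 rad/s; BW = Δω/(2π) = 159.2 Hz.

(a) f₀ = 53.32 Hz  (b) Q = 0.335  (c) BW = 159.2 Hz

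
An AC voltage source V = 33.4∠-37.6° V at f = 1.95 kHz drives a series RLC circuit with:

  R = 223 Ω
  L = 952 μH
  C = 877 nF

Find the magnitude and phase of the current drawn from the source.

Step 1 — Angular frequency: ω = 2π·f = 2π·1950 = 1.225e+04 rad/s.
Step 2 — Component impedances:
  R: Z = R = 223 Ω
  L: Z = jωL = j·1.225e+04·0.000952 = 0 + j11.66 Ω
  C: Z = 1/(jωC) = -j/(ω·C) = 0 - j93.06 Ω
Step 3 — Series combination: Z_total = R + L + C = 223 - j81.4 Ω = 237.4∠-20.1° Ω.
Step 4 — Source phasor: V = 33.4∠-37.6° V = 26.46 - j20.38 V.
Step 5 — Ohm's law: I = V / Z_total = (26.46 - j20.38) / (223 - j81.4) = 0.1341 - j0.04242 A.
Step 6 — Convert to polar: |I| = 0.1407 A, ∠I = -17.5°.

I = 0.1407∠-17.5° A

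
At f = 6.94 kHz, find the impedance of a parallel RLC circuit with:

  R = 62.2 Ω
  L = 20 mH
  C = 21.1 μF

Step 1 — Angular frequency: ω = 2π·f = 2π·6940 = 4.361e+04 rad/s.
Step 2 — Component impedances:
  R: Z = R = 62.2 Ω
  L: Z = jωL = j·4.361e+04·0.02 = 0 + j872.1 Ω
  C: Z = 1/(jωC) = -j/(ω·C) = 0 - j1.087 Ω
Step 3 — Parallel combination: 1/Z_total = 1/R + 1/L + 1/C; Z_total = 0.01903 - j1.088 Ω = 1.088∠-89.0° Ω.

Z = 0.01903 - j1.088 Ω = 1.088∠-89.0° Ω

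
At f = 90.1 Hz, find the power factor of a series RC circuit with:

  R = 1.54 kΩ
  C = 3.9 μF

Step 1 — Angular frequency: ω = 2π·f = 2π·90.1 = 566.1 rad/s.
Step 2 — Component impedances:
  R: Z = R = 1540 Ω
  C: Z = 1/(jωC) = -j/(ω·C) = 0 - j452.9 Ω
Step 3 — Series combination: Z_total = R + C = 1540 - j452.9 Ω = 1605∠-16.4° Ω.
Step 4 — Power factor: PF = cos(φ) = Re(Z)/|Z| = 1540/1605.2 = 0.9594.
Step 5 — Type: Im(Z) = -452.9 ⇒ leading (phase φ = -16.4°).

PF = 0.9594 (leading, φ = -16.4°)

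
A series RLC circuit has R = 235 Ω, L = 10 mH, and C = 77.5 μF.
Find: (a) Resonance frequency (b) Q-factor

Step 1 — Resonance condition Im(Z)=0 gives ω₀ = 1/√(LC).
Step 2 — ω₀ = 1/√(0.01·7.75e-05) = 1136 rad/s.
Step 3 — f₀ = ω₀/(2π) = 180.8 Hz.
Step 4 — Series Q: Q = ω₀L/R = 1136·0.01/235 = 0.04834.

(a) f₀ = 180.8 Hz  (b) Q = 0.04834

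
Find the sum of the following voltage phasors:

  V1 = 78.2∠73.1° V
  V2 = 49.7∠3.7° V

Step 1 — Convert each phasor to rectangular form:
  V1 = 78.2·(cos(73.1°) + j·sin(73.1°)) = 22.73 + j74.82 V
  V2 = 49.7·(cos(3.7°) + j·sin(3.7°)) = 49.6 + j3.207 V
Step 2 — Sum components: V_total = 72.33 + j78.03 V.
Step 3 — Convert to polar: |V_total| = 106.4 V, ∠V_total = 47.2°.

V_total = 106.4∠47.2° V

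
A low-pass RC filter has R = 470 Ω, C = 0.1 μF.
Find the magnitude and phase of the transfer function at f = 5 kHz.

Step 1 — Angular frequency: ω = 2π·5000 = 3.142e+04 rad/s.
Step 2 — Transfer function: H(jω) = 1/(1 + jωRC).
Step 3 — Denominator: 1 + jωRC = 1 + j·3.142e+04·470·1e-07 = 1 + j1.477.
Step 4 — H = 0.3144 - j0.4643.
Step 5 — Magnitude: |H| = 0.5608 (-5.0 dB); phase: φ = -55.9°.

|H| = 0.5608 (-5.0 dB), φ = -55.9°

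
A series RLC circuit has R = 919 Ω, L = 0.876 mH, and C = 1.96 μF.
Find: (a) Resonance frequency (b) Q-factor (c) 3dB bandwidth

Step 1 — Resonance condition Im(Z)=0 gives ω₀ = 1/√(LC).
Step 2 — ω₀ = 1/√(0.000876·1.96e-06) = 2.413e+04 rad/s.
Step 3 — f₀ = ω₀/(2π) = 3841 Hz.
Step 4 — Series Q: Q = ω₀L/R = 2.413e+04·0.000876/919 = 0.023.
Step 5 — 3dB bandwidth: Δω = ω₀/Q = 1.049e+06 rad/s; BW = Δω/(2π) = 1.67e+05 Hz.

(a) f₀ = 3841 Hz  (b) Q = 0.023  (c) BW = 1.67e+05 Hz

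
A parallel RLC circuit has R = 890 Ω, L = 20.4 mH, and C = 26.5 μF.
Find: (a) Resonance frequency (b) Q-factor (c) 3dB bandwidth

Step 1 — Resonance: ω₀ = 1/√(LC) = 1/√(0.0204·2.65e-05) = 1360 rad/s.
Step 2 — f₀ = ω₀/(2π) = 216.5 Hz.
Step 3 — Parallel Q: Q = R/(ω₀L) = 890/(1360·0.0204) = 32.08.
Step 4 — Bandwidth: Δω = ω₀/Q = 42.4 rad/s; BW = Δω/(2π) = 6.748 Hz.

(a) f₀ = 216.5 Hz  (b) Q = 32.08  (c) BW = 6.748 Hz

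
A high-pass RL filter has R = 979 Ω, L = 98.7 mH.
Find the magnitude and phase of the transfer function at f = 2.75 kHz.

Step 1 — Angular frequency: ω = 2π·2750 = 1.728e+04 rad/s.
Step 2 — Transfer function: H(jω) = jωL/(R + jωL).
Step 3 — Numerator jωL = j·1705; denominator R + jωL = 979 + j1705.
Step 4 — H = 0.7521 + j0.4318.
Step 5 — Magnitude: |H| = 0.8673 (-1.2 dB); phase: φ = 29.9°.

|H| = 0.8673 (-1.2 dB), φ = 29.9°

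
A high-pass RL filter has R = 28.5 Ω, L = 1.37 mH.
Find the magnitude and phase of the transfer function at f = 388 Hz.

Step 1 — Angular frequency: ω = 2π·388 = 2438 rad/s.
Step 2 — Transfer function: H(jω) = jωL/(R + jωL).
Step 3 — Numerator jωL = j·3.34; denominator R + jωL = 28.5 + j3.34.
Step 4 — H = 0.01355 + j0.1156.
Step 5 — Magnitude: |H| = 0.1164 (-18.7 dB); phase: φ = 83.3°.

|H| = 0.1164 (-18.7 dB), φ = 83.3°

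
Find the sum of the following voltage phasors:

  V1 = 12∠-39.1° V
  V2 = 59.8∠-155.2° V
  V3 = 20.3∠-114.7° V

Step 1 — Convert each phasor to rectangular form:
  V1 = 12·(cos(-39.1°) + j·sin(-39.1°)) = 9.313 - j7.568 V
  V2 = 59.8·(cos(-155.2°) + j·sin(-155.2°)) = -54.29 - j25.08 V
  V3 = 20.3·(cos(-114.7°) + j·sin(-114.7°)) = -8.483 - j18.44 V
Step 2 — Sum components: V_total = -53.46 - j51.09 V.
Step 3 — Convert to polar: |V_total| = 73.95 V, ∠V_total = -136.3°.

V_total = 73.95∠-136.3° V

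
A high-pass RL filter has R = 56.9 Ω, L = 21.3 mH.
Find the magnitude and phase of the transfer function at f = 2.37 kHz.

Step 1 — Angular frequency: ω = 2π·2370 = 1.489e+04 rad/s.
Step 2 — Transfer function: H(jω) = jωL/(R + jωL).
Step 3 — Numerator jωL = j·317.2; denominator R + jωL = 56.9 + j317.2.
Step 4 — H = 0.9688 + j0.1738.
Step 5 — Magnitude: |H| = 0.9843 (-0.1 dB); phase: φ = 10.2°.

|H| = 0.9843 (-0.1 dB), φ = 10.2°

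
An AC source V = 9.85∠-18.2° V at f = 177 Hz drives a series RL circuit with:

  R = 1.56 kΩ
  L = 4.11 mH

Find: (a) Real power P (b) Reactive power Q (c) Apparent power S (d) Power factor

Step 1 — Angular frequency: ω = 2π·f = 2π·177 = 1112 rad/s.
Step 2 — Component impedances:
  R: Z = R = 1560 Ω
  L: Z = jωL = j·1112·0.00411 = 0 + j4.571 Ω
Step 3 — Series combination: Z_total = R + L = 1560 + j4.571 Ω = 1560∠0.2° Ω.
Step 4 — Source phasor: V = 9.85∠-18.2° V = 9.357 - j3.076 V.
Step 5 — Current: I = V / Z = 0.005992 - j0.00199 A = 0.006314∠-18.4° A.
Step 6 — Complex power: S = V·I* = 0.06219 + j0.0001822 VA.
Step 7 — Real power: P = Re(S) = 0.06219 W.
Step 8 — Reactive power: Q = Im(S) = 0.0001822 VAR.
Step 9 — Apparent power: |S| = 0.06219 VA.
Step 10 — Power factor: PF = P/|S| = 1 (lagging).

(a) P = 0.06219 W  (b) Q = 0.0001822 VAR  (c) S = 0.06219 VA  (d) PF = 1 (lagging)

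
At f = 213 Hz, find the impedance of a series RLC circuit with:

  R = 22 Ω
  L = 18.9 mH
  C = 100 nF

Step 1 — Angular frequency: ω = 2π·f = 2π·213 = 1338 rad/s.
Step 2 — Component impedances:
  R: Z = R = 22 Ω
  L: Z = jωL = j·1338·0.0189 = 0 + j25.29 Ω
  C: Z = 1/(jωC) = -j/(ω·C) = 0 - j7472 Ω
Step 3 — Series combination: Z_total = R + L + C = 22 - j7447 Ω = 7447∠-89.8° Ω.

Z = 22 - j7447 Ω = 7447∠-89.8° Ω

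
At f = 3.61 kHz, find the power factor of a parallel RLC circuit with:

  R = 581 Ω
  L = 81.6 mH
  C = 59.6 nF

Step 1 — Angular frequency: ω = 2π·f = 2π·3610 = 2.268e+04 rad/s.
Step 2 — Component impedances:
  R: Z = R = 581 Ω
  L: Z = jωL = j·2.268e+04·0.0816 = 0 + j1851 Ω
  C: Z = 1/(jωC) = -j/(ω·C) = 0 - j739.7 Ω
Step 3 — Parallel combination: 1/Z_total = 1/R + 1/L + 1/C; Z_total = 475.3 - j224.1 Ω = 525.5∠-25.2° Ω.
Step 4 — Power factor: PF = cos(φ) = Re(Z)/|Z| = 475.3/525.5 = 0.9045.
Step 5 — Type: Im(Z) = -224.1 ⇒ leading (phase φ = -25.2°).

PF = 0.9045 (leading, φ = -25.2°)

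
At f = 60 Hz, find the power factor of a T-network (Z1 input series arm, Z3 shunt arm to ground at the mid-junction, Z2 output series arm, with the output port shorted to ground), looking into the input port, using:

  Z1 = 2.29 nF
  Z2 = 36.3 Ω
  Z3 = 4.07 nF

Step 1 — Angular frequency: ω = 2π·f = 2π·60 = 377 rad/s.
Step 2 — Component impedances:
  Z1: Z = 1/(jωC) = -j/(ω·C) = 0 - j1.158e+06 Ω
  Z2: Z = R = 36.3 Ω
  Z3: Z = 1/(jωC) = -j/(ω·C) = 0 - j6.517e+05 Ω
Step 3 — With the output port shorted to ground, the output series arm Z2 runs from the junction to ground; the shunt arm Z3 also runs from the junction to ground. They appear in parallel: Z3 || Z2 = 36.3 - j0.002022 Ω.
Step 4 — Series with input arm Z1: Z_in = Z1 + (Z3 || Z2) = 36.3 - j1.158e+06 Ω = 1.158e+06∠-90.0° Ω.
Step 5 — Power factor: PF = cos(φ) = Re(Z)/|Z| = 36.3/1.1583e+06 = 3.134e-05.
Step 6 — Type: Im(Z) = -1.158e+06 ⇒ leading (phase φ = -90.0°).

PF = 3.134e-05 (leading, φ = -90.0°)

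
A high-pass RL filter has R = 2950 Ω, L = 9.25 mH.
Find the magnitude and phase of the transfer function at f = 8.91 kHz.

Step 1 — Angular frequency: ω = 2π·8910 = 5.598e+04 rad/s.
Step 2 — Transfer function: H(jω) = jωL/(R + jωL).
Step 3 — Numerator jωL = j·517.8; denominator R + jωL = 2950 + j517.8.
Step 4 — H = 0.02989 + j0.1703.
Step 5 — Magnitude: |H| = 0.1729 (-15.2 dB); phase: φ = 80.0°.

|H| = 0.1729 (-15.2 dB), φ = 80.0°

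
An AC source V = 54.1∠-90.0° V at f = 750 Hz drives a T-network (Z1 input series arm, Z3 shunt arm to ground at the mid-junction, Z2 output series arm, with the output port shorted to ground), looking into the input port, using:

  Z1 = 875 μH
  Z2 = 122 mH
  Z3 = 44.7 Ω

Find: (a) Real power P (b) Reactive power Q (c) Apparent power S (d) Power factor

Step 1 — Angular frequency: ω = 2π·f = 2π·750 = 4712 rad/s.
Step 2 — Component impedances:
  Z1: Z = jωL = j·4712·0.000875 = 0 + j4.123 Ω
  Z2: Z = jωL = j·4712·0.122 = 0 + j574.9 Ω
  Z3: Z = R = 44.7 Ω
Step 3 — With the output port shorted to ground, the output series arm Z2 runs from the junction to ground; the shunt arm Z3 also runs from the junction to ground. They appear in parallel: Z3 || Z2 = 44.43 + j3.455 Ω.
Step 4 — Series with input arm Z1: Z_in = Z1 + (Z3 || Z2) = 44.43 + j7.578 Ω = 45.07∠9.7° Ω.
Step 5 — Source phasor: V = 54.1∠-90.0° V = 0 - j54.1 V.
Step 6 — Current: I = V / Z = -0.2018 - j1.183 A = 1.2∠-99.7° A.
Step 7 — Complex power: S = V·I* = 64.01 + j10.92 VA.
Step 8 — Real power: P = Re(S) = 64.01 W.
Step 9 — Reactive power: Q = Im(S) = 10.92 VAR.
Step 10 — Apparent power: |S| = 64.93 VA.
Step 11 — Power factor: PF = P/|S| = 0.9858 (lagging).

(a) P = 64.01 W  (b) Q = 10.92 VAR  (c) S = 64.93 VA  (d) PF = 0.9858 (lagging)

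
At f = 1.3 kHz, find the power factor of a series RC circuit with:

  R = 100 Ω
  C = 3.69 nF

Step 1 — Angular frequency: ω = 2π·f = 2π·1300 = 8168 rad/s.
Step 2 — Component impedances:
  R: Z = R = 100 Ω
  C: Z = 1/(jωC) = -j/(ω·C) = 0 - j3.318e+04 Ω
Step 3 — Series combination: Z_total = R + C = 100 - j3.318e+04 Ω = 3.318e+04∠-89.8° Ω.
Step 4 — Power factor: PF = cos(φ) = Re(Z)/|Z| = 100/3.318e+04 = 0.003014.
Step 5 — Type: Im(Z) = -3.318e+04 ⇒ leading (phase φ = -89.8°).

PF = 0.003014 (leading, φ = -89.8°)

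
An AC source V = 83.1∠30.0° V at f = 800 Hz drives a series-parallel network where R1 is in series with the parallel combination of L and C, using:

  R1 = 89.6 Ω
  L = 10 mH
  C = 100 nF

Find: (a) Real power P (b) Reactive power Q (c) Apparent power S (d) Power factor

Step 1 — Angular frequency: ω = 2π·f = 2π·800 = 5027 rad/s.
Step 2 — Component impedances:
  R1: Z = R = 89.6 Ω
  L: Z = jωL = j·5027·0.01 = 0 + j50.27 Ω
  C: Z = 1/(jωC) = -j/(ω·C) = 0 - j1989 Ω
Step 3 — Parallel branch: L || C = 1/(1/L + 1/C) = 0 + j51.57 Ω.
Step 4 — Series with R1: Z_total = R1 + (L || C) = 89.6 + j51.57 Ω = 103.4∠29.9° Ω.
Step 5 — Source phasor: V = 83.1∠30.0° V = 71.97 + j41.55 V.
Step 6 — Current: I = V / Z = 0.8038 + j0.001092 A = 0.8038∠0.1° A.
Step 7 — Complex power: S = V·I* = 57.89 + j33.32 VA.
Step 8 — Real power: P = Re(S) = 57.89 W.
Step 9 — Reactive power: Q = Im(S) = 33.32 VAR.
Step 10 — Apparent power: |S| = 66.8 VA.
Step 11 — Power factor: PF = P/|S| = 0.8667 (lagging).

(a) P = 57.89 W  (b) Q = 33.32 VAR  (c) S = 66.8 VA  (d) PF = 0.8667 (lagging)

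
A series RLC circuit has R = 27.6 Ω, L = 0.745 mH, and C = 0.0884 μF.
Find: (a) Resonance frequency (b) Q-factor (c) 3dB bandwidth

Step 1 — Resonance: ω₀ = 1/√(LC) = 1/√(0.000745·8.84e-08) = 1.232e+05 rad/s.
Step 2 — f₀ = ω₀/(2π) = 1.961e+04 Hz.
Step 3 — Series Q: Q = ω₀L/R = 1.232e+05·0.000745/27.6 = 3.326.
Step 4 — Bandwidth: Δω = ω₀/Q = 3.705e+04 rad/s; BW = Δω/(2π) = 5896 Hz.

(a) f₀ = 1.961e+04 Hz  (b) Q = 3.326  (c) BW = 5896 Hz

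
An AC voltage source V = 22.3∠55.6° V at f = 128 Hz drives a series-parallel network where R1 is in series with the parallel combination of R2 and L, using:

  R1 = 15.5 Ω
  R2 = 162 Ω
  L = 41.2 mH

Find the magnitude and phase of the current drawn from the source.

Step 1 — Angular frequency: ω = 2π·f = 2π·128 = 804.2 rad/s.
Step 2 — Component impedances:
  R1: Z = R = 15.5 Ω
  R2: Z = R = 162 Ω
  L: Z = jωL = j·804.2·0.0412 = 0 + j33.14 Ω
Step 3 — Parallel branch: R2 || L = 1/(1/R2 + 1/L) = 6.505 + j31.8 Ω.
Step 4 — Series with R1: Z_total = R1 + (R2 || L) = 22.01 + j31.8 Ω = 38.67∠55.3° Ω.
Step 5 — Source phasor: V = 22.3∠55.6° V = 12.6 + j18.4 V.
Step 6 — Ohm's law: I = V / Z_total = (12.6 + j18.4) / (22.01 + j31.8) = 0.5766 + j0.002808 A.
Step 7 — Convert to polar: |I| = 0.5766 A, ∠I = 0.3°.

I = 0.5766∠0.3° A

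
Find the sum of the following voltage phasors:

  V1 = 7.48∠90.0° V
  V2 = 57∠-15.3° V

Step 1 — Convert each phasor to rectangular form:
  V1 = 7.48·(cos(90.0°) + j·sin(90.0°)) = 0 + j7.48 V
  V2 = 57·(cos(-15.3°) + j·sin(-15.3°)) = 54.98 - j15.04 V
Step 2 — Sum components: V_total = 54.98 - j7.561 V.
Step 3 — Convert to polar: |V_total| = 55.5 V, ∠V_total = -7.8°.

V_total = 55.5∠-7.8° V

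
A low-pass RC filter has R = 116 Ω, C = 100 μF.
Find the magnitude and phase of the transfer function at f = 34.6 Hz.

Step 1 — Angular frequency: ω = 2π·34.6 = 217.4 rad/s.
Step 2 — Transfer function: H(jω) = 1/(1 + jωRC).
Step 3 — Denominator: 1 + jωRC = 1 + j·217.4·116·0.0001 = 1 + j2.522.
Step 4 — H = 0.1359 - j0.3427.
Step 5 — Magnitude: |H| = 0.3686 (-8.7 dB); phase: φ = -68.4°.

|H| = 0.3686 (-8.7 dB), φ = -68.4°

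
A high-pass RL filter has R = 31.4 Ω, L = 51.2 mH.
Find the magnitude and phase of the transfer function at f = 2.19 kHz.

Step 1 — Angular frequency: ω = 2π·2190 = 1.376e+04 rad/s.
Step 2 — Transfer function: H(jω) = jωL/(R + jωL).
Step 3 — Numerator jωL = j·704.5; denominator R + jωL = 31.4 + j704.5.
Step 4 — H = 0.998 + j0.04448.
Step 5 — Magnitude: |H| = 0.999 (-0.0 dB); phase: φ = 2.6°.

|H| = 0.999 (-0.0 dB), φ = 2.6°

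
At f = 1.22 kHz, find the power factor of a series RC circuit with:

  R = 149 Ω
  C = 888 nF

Step 1 — Angular frequency: ω = 2π·f = 2π·1220 = 7665 rad/s.
Step 2 — Component impedances:
  R: Z = R = 149 Ω
  C: Z = 1/(jωC) = -j/(ω·C) = 0 - j146.9 Ω
Step 3 — Series combination: Z_total = R + C = 149 - j146.9 Ω = 209.2∠-44.6° Ω.
Step 4 — Power factor: PF = cos(φ) = Re(Z)/|Z| = 149/209.24 = 0.7121.
Step 5 — Type: Im(Z) = -146.9 ⇒ leading (phase φ = -44.6°).

PF = 0.7121 (leading, φ = -44.6°)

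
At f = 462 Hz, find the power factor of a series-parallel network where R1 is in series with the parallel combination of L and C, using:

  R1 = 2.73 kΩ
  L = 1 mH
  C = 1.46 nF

Step 1 — Angular frequency: ω = 2π·f = 2π·462 = 2903 rad/s.
Step 2 — Component impedances:
  R1: Z = R = 2730 Ω
  L: Z = jωL = j·2903·0.001 = 0 + j2.903 Ω
  C: Z = 1/(jωC) = -j/(ω·C) = 0 - j2.36e+05 Ω
Step 3 — Parallel branch: L || C = 1/(1/L + 1/C) = 0 + j2.903 Ω.
Step 4 — Series with R1: Z_total = R1 + (L || C) = 2730 + j2.903 Ω = 2730∠0.1° Ω.
Step 5 — Power factor: PF = cos(φ) = Re(Z)/|Z| = 2730/2730 = 1.
Step 6 — Type: Im(Z) = 2.903 ⇒ lagging (phase φ = 0.1°).

PF = 1 (lagging, φ = 0.1°)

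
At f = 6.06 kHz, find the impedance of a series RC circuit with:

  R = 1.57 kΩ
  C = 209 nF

Step 1 — Angular frequency: ω = 2π·f = 2π·6060 = 3.808e+04 rad/s.
Step 2 — Component impedances:
  R: Z = R = 1570 Ω
  C: Z = 1/(jωC) = -j/(ω·C) = 0 - j125.7 Ω
Step 3 — Series combination: Z_total = R + C = 1570 - j125.7 Ω = 1575∠-4.6° Ω.

Z = 1570 - j125.7 Ω = 1575∠-4.6° Ω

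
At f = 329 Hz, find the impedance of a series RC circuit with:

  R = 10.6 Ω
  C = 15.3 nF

Step 1 — Angular frequency: ω = 2π·f = 2π·329 = 2067 rad/s.
Step 2 — Component impedances:
  R: Z = R = 10.6 Ω
  C: Z = 1/(jωC) = -j/(ω·C) = 0 - j3.162e+04 Ω
Step 3 — Series combination: Z_total = R + C = 10.6 - j3.162e+04 Ω = 3.162e+04∠-90.0° Ω.

Z = 10.6 - j3.162e+04 Ω = 3.162e+04∠-90.0° Ω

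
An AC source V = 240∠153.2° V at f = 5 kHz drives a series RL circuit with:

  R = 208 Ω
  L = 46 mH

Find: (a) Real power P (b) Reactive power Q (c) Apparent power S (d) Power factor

Step 1 — Angular frequency: ω = 2π·f = 2π·5000 = 3.142e+04 rad/s.
Step 2 — Component impedances:
  R: Z = R = 208 Ω
  L: Z = jωL = j·3.142e+04·0.046 = 0 + j1445 Ω
Step 3 — Series combination: Z_total = R + L = 208 + j1445 Ω = 1460∠81.8° Ω.
Step 4 — Source phasor: V = 240∠153.2° V = -214.2 + j108.2 V.
Step 5 — Current: I = V / Z = 0.05246 + j0.1558 A = 0.1644∠71.4° A.
Step 6 — Complex power: S = V·I* = 5.62 + j39.05 VA.
Step 7 — Real power: P = Re(S) = 5.62 W.
Step 8 — Reactive power: Q = Im(S) = 39.05 VAR.
Step 9 — Apparent power: |S| = 39.45 VA.
Step 10 — Power factor: PF = P/|S| = 0.1425 (lagging).

(a) P = 5.62 W  (b) Q = 39.05 VAR  (c) S = 39.45 VA  (d) PF = 0.1425 (lagging)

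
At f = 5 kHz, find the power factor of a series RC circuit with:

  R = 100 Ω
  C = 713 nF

Step 1 — Angular frequency: ω = 2π·f = 2π·5000 = 3.142e+04 rad/s.
Step 2 — Component impedances:
  R: Z = R = 100 Ω
  C: Z = 1/(jωC) = -j/(ω·C) = 0 - j44.64 Ω
Step 3 — Series combination: Z_total = R + C = 100 - j44.64 Ω = 109.5∠-24.1° Ω.
Step 4 — Power factor: PF = cos(φ) = Re(Z)/|Z| = 100/109.513 = 0.9131.
Step 5 — Type: Im(Z) = -44.64 ⇒ leading (phase φ = -24.1°).

PF = 0.9131 (leading, φ = -24.1°)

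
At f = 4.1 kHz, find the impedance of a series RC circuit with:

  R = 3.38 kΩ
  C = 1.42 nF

Step 1 — Angular frequency: ω = 2π·f = 2π·4100 = 2.576e+04 rad/s.
Step 2 — Component impedances:
  R: Z = R = 3380 Ω
  C: Z = 1/(jωC) = -j/(ω·C) = 0 - j2.734e+04 Ω
Step 3 — Series combination: Z_total = R + C = 3380 - j2.734e+04 Ω = 2.754e+04∠-83.0° Ω.

Z = 3380 - j2.734e+04 Ω = 2.754e+04∠-83.0° Ω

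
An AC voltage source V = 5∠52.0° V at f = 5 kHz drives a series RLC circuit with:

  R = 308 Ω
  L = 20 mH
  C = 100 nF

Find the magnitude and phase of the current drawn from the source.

Step 1 — Angular frequency: ω = 2π·f = 2π·5000 = 3.142e+04 rad/s.
Step 2 — Component impedances:
  R: Z = R = 308 Ω
  L: Z = jωL = j·3.142e+04·0.02 = 0 + j628.3 Ω
  C: Z = 1/(jωC) = -j/(ω·C) = 0 - j318.3 Ω
Step 3 — Series combination: Z_total = R + L + C = 308 + j310 Ω = 437∠45.2° Ω.
Step 4 — Source phasor: V = 5∠52.0° V = 3.078 + j3.94 V.
Step 5 — Ohm's law: I = V / Z_total = (3.078 + j3.94) / (308 + j310) = 0.01136 + j0.001357 A.
Step 6 — Convert to polar: |I| = 0.01144 A, ∠I = 6.8°.

I = 0.01144∠6.8° A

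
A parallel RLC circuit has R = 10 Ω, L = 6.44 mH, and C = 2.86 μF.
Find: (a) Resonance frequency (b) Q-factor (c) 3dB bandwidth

Step 1 — Resonance: ω₀ = 1/√(LC) = 1/√(0.00644·2.86e-06) = 7368 rad/s.
Step 2 — f₀ = ω₀/(2π) = 1173 Hz.
Step 3 — Parallel Q: Q = R/(ω₀L) = 10/(7368·0.00644) = 0.2107.
Step 4 — Bandwidth: Δω = ω₀/Q = 3.497e+04 rad/s; BW = Δω/(2π) = 5565 Hz.

(a) f₀ = 1173 Hz  (b) Q = 0.2107  (c) BW = 5565 Hz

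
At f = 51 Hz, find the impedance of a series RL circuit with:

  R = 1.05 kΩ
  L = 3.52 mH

Step 1 — Angular frequency: ω = 2π·f = 2π·51 = 320.4 rad/s.
Step 2 — Component impedances:
  R: Z = R = 1050 Ω
  L: Z = jωL = j·320.4·0.00352 = 0 + j1.128 Ω
Step 3 — Series combination: Z_total = R + L = 1050 + j1.128 Ω = 1050∠0.1° Ω.

Z = 1050 + j1.128 Ω = 1050∠0.1° Ω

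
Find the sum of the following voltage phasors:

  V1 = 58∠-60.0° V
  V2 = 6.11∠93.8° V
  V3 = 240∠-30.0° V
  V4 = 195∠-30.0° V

Step 1 — Convert each phasor to rectangular form:
  V1 = 58·(cos(-60.0°) + j·sin(-60.0°)) = 29 - j50.23 V
  V2 = 6.11·(cos(93.8°) + j·sin(93.8°)) = -0.4049 + j6.097 V
  V3 = 240·(cos(-30.0°) + j·sin(-30.0°)) = 207.8 - j120 V
  V4 = 195·(cos(-30.0°) + j·sin(-30.0°)) = 168.9 - j97.5 V
Step 2 — Sum components: V_total = 405.3 - j261.6 V.
Step 3 — Convert to polar: |V_total| = 482.4 V, ∠V_total = -32.8°.

V_total = 482.4∠-32.8° V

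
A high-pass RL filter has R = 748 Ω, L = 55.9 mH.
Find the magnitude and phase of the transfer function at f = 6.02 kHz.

Step 1 — Angular frequency: ω = 2π·6020 = 3.782e+04 rad/s.
Step 2 — Transfer function: H(jω) = jωL/(R + jωL).
Step 3 — Numerator jωL = j·2114; denominator R + jωL = 748 + j2114.
Step 4 — H = 0.8888 + j0.3144.
Step 5 — Magnitude: |H| = 0.9427 (-0.5 dB); phase: φ = 19.5°.

|H| = 0.9427 (-0.5 dB), φ = 19.5°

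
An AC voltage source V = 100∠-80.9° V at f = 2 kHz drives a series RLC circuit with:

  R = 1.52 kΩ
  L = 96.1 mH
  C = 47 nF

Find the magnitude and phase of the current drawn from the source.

Step 1 — Angular frequency: ω = 2π·f = 2π·2000 = 1.257e+04 rad/s.
Step 2 — Component impedances:
  R: Z = R = 1520 Ω
  L: Z = jωL = j·1.257e+04·0.0961 = 0 + j1208 Ω
  C: Z = 1/(jωC) = -j/(ω·C) = 0 - j1693 Ω
Step 3 — Series combination: Z_total = R + L + C = 1520 - j485.5 Ω = 1596∠-17.7° Ω.
Step 4 — Source phasor: V = 100∠-80.9° V = 15.82 - j98.74 V.
Step 5 — Ohm's law: I = V / Z_total = (15.82 - j98.74) / (1520 - j485.5) = 0.02827 - j0.05593 A.
Step 6 — Convert to polar: |I| = 0.06267 A, ∠I = -63.2°.

I = 0.06267∠-63.2° A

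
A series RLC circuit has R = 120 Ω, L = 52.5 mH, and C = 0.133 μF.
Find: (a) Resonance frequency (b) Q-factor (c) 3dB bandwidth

Step 1 — Resonance: ω₀ = 1/√(LC) = 1/√(0.0525·1.33e-07) = 1.197e+04 rad/s.
Step 2 — f₀ = ω₀/(2π) = 1905 Hz.
Step 3 — Series Q: Q = ω₀L/R = 1.197e+04·0.0525/120 = 5.236.
Step 4 — Bandwidth: Δω = ω₀/Q = 2286 rad/s; BW = Δω/(2π) = 363.8 Hz.

(a) f₀ = 1905 Hz  (b) Q = 5.236  (c) BW = 363.8 Hz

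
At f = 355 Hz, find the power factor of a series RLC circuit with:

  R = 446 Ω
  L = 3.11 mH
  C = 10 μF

Step 1 — Angular frequency: ω = 2π·f = 2π·355 = 2231 rad/s.
Step 2 — Component impedances:
  R: Z = R = 446 Ω
  L: Z = jωL = j·2231·0.00311 = 0 + j6.937 Ω
  C: Z = 1/(jωC) = -j/(ω·C) = 0 - j44.83 Ω
Step 3 — Series combination: Z_total = R + L + C = 446 - j37.9 Ω = 447.6∠-4.9° Ω.
Step 4 — Power factor: PF = cos(φ) = Re(Z)/|Z| = 446/447.6 = 0.9964.
Step 5 — Type: Im(Z) = -37.9 ⇒ leading (phase φ = -4.9°).

PF = 0.9964 (leading, φ = -4.9°)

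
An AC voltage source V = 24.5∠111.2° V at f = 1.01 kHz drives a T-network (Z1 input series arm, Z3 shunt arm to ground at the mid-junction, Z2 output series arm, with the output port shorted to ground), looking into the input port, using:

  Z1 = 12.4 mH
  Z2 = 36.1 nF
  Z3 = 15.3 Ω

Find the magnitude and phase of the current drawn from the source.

Step 1 — Angular frequency: ω = 2π·f = 2π·1010 = 6346 rad/s.
Step 2 — Component impedances:
  Z1: Z = jωL = j·6346·0.0124 = 0 + j78.69 Ω
  Z2: Z = 1/(jωC) = -j/(ω·C) = 0 - j4365 Ω
  Z3: Z = R = 15.3 Ω
Step 3 — With the output port shorted to ground, the output series arm Z2 runs from the junction to ground; the shunt arm Z3 also runs from the junction to ground. They appear in parallel: Z3 || Z2 = 15.3 - j0.05363 Ω.
Step 4 — Series with input arm Z1: Z_in = Z1 + (Z3 || Z2) = 15.3 + j78.64 Ω = 80.11∠79.0° Ω.
Step 5 — Source phasor: V = 24.5∠111.2° V = -8.86 + j22.84 V.
Step 6 — Ohm's law: I = V / Z_total = (-8.86 + j22.84) / (15.3 + j78.64) = 0.2588 + j0.163 A.
Step 7 — Convert to polar: |I| = 0.3058 A, ∠I = 32.2°.

I = 0.3058∠32.2° A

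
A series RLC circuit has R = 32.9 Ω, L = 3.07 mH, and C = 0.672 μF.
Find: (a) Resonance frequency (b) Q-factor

Step 1 — Resonance condition Im(Z)=0 gives ω₀ = 1/√(LC).
Step 2 — ω₀ = 1/√(0.00307·6.72e-07) = 2.202e+04 rad/s.
Step 3 — f₀ = ω₀/(2π) = 3504 Hz.
Step 4 — Series Q: Q = ω₀L/R = 2.202e+04·0.00307/32.9 = 2.054.

(a) f₀ = 3504 Hz  (b) Q = 2.054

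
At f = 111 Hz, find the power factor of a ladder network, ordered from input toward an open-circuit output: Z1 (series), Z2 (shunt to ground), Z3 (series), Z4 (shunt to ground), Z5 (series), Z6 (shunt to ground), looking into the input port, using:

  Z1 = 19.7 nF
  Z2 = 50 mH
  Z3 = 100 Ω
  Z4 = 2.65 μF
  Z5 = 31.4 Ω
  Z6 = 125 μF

Step 1 — Angular frequency: ω = 2π·f = 2π·111 = 697.4 rad/s.
Step 2 — Component impedances:
  Z1: Z = 1/(jωC) = -j/(ω·C) = 0 - j7.278e+04 Ω
  Z2: Z = jωL = j·697.4·0.05 = 0 + j34.87 Ω
  Z3: Z = R = 100 Ω
  Z4: Z = 1/(jωC) = -j/(ω·C) = 0 - j541.1 Ω
  Z5: Z = R = 31.4 Ω
  Z6: Z = 1/(jωC) = -j/(ω·C) = 0 - j11.47 Ω
Step 3 — Ladder network (open output): work backward from the far end, alternating series and parallel combinations. Z_in = 9.094 - j7.275e+04 Ω = 7.275e+04∠-90.0° Ω.
Step 4 — Power factor: PF = cos(φ) = Re(Z)/|Z| = 9.094/7.275e+04 = 0.000125.
Step 5 — Type: Im(Z) = -7.275e+04 ⇒ leading (phase φ = -90.0°).

PF = 0.000125 (leading, φ = -90.0°)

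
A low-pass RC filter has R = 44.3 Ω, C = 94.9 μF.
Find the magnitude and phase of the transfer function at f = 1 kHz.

Step 1 — Angular frequency: ω = 2π·1000 = 6283 rad/s.
Step 2 — Transfer function: H(jω) = 1/(1 + jωRC).
Step 3 — Denominator: 1 + jωRC = 1 + j·6283·44.3·9.49e-05 = 1 + j26.41.
Step 4 — H = 0.001431 - j0.0378.
Step 5 — Magnitude: |H| = 0.03783 (-28.4 dB); phase: φ = -87.8°.

|H| = 0.03783 (-28.4 dB), φ = -87.8°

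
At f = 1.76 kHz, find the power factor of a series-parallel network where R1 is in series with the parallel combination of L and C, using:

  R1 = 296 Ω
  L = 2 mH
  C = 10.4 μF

Step 1 — Angular frequency: ω = 2π·f = 2π·1760 = 1.106e+04 rad/s.
Step 2 — Component impedances:
  R1: Z = R = 296 Ω
  L: Z = jωL = j·1.106e+04·0.002 = 0 + j22.12 Ω
  C: Z = 1/(jωC) = -j/(ω·C) = 0 - j8.695 Ω
Step 3 — Parallel branch: L || C = 1/(1/L + 1/C) = 0 - j14.33 Ω.
Step 4 — Series with R1: Z_total = R1 + (L || C) = 296 - j14.33 Ω = 296.3∠-2.8° Ω.
Step 5 — Power factor: PF = cos(φ) = Re(Z)/|Z| = 296/296.35 = 0.9988.
Step 6 — Type: Im(Z) = -14.33 ⇒ leading (phase φ = -2.8°).

PF = 0.9988 (leading, φ = -2.8°)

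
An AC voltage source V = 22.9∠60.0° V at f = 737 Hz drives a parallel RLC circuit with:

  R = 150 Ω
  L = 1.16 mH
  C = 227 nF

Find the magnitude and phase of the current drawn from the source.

Step 1 — Angular frequency: ω = 2π·f = 2π·737 = 4631 rad/s.
Step 2 — Component impedances:
  R: Z = R = 150 Ω
  L: Z = jωL = j·4631·0.00116 = 0 + j5.372 Ω
  C: Z = 1/(jωC) = -j/(ω·C) = 0 - j951.3 Ω
Step 3 — Parallel combination: 1/Z_total = 1/R + 1/L + 1/C; Z_total = 0.1943 + j5.395 Ω = 5.399∠87.9° Ω.
Step 4 — Source phasor: V = 22.9∠60.0° V = 11.45 + j19.83 V.
Step 5 — Ohm's law: I = V / Z_total = (11.45 + j19.83) / (0.1943 + j5.395) = 3.747 - j1.987 A.
Step 6 — Convert to polar: |I| = 4.242 A, ∠I = -27.9°.

I = 4.242∠-27.9° A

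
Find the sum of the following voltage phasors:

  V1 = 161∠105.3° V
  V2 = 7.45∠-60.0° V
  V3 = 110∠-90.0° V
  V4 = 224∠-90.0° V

Step 1 — Convert each phasor to rectangular form:
  V1 = 161·(cos(105.3°) + j·sin(105.3°)) = -42.48 + j155.3 V
  V2 = 7.45·(cos(-60.0°) + j·sin(-60.0°)) = 3.725 - j6.452 V
  V3 = 110·(cos(-90.0°) + j·sin(-90.0°)) = 0 - j110 V
  V4 = 224·(cos(-90.0°) + j·sin(-90.0°)) = 0 - j224 V
Step 2 — Sum components: V_total = -38.76 - j185.2 V.
Step 3 — Convert to polar: |V_total| = 189.2 V, ∠V_total = -101.8°.

V_total = 189.2∠-101.8° V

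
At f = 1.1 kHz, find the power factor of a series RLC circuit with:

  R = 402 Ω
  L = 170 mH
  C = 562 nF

Step 1 — Angular frequency: ω = 2π·f = 2π·1100 = 6912 rad/s.
Step 2 — Component impedances:
  R: Z = R = 402 Ω
  L: Z = jωL = j·6912·0.17 = 0 + j1175 Ω
  C: Z = 1/(jωC) = -j/(ω·C) = 0 - j257.4 Ω
Step 3 — Series combination: Z_total = R + L + C = 402 + j917.5 Ω = 1002∠66.3° Ω.
Step 4 — Power factor: PF = cos(φ) = Re(Z)/|Z| = 402/1001.7 = 0.4013.
Step 5 — Type: Im(Z) = 917.5 ⇒ lagging (phase φ = 66.3°).

PF = 0.4013 (lagging, φ = 66.3°)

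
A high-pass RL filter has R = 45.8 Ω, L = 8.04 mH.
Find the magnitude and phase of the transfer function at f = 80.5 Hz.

Step 1 — Angular frequency: ω = 2π·80.5 = 505.8 rad/s.
Step 2 — Transfer function: H(jω) = jωL/(R + jωL).
Step 3 — Numerator jωL = j·4.067; denominator R + jωL = 45.8 + j4.067.
Step 4 — H = 0.007822 + j0.0881.
Step 5 — Magnitude: |H| = 0.08844 (-21.1 dB); phase: φ = 84.9°.

|H| = 0.08844 (-21.1 dB), φ = 84.9°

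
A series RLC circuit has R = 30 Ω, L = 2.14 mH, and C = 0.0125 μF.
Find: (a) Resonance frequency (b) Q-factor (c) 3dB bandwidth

Step 1 — Resonance: ω₀ = 1/√(LC) = 1/√(0.00214·1.25e-08) = 1.933e+05 rad/s.
Step 2 — f₀ = ω₀/(2π) = 3.077e+04 Hz.
Step 3 — Series Q: Q = ω₀L/R = 1.933e+05·0.00214/30 = 13.79.
Step 4 — Bandwidth: Δω = ω₀/Q = 1.402e+04 rad/s; BW = Δω/(2π) = 2231 Hz.

(a) f₀ = 3.077e+04 Hz  (b) Q = 13.79  (c) BW = 2231 Hz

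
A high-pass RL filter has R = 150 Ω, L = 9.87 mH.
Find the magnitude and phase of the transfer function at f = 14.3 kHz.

Step 1 — Angular frequency: ω = 2π·1.43e+04 = 8.985e+04 rad/s.
Step 2 — Transfer function: H(jω) = jωL/(R + jωL).
Step 3 — Numerator jωL = j·886.8; denominator R + jωL = 150 + j886.8.
Step 4 — H = 0.9722 + j0.1644.
Step 5 — Magnitude: |H| = 0.986 (-0.1 dB); phase: φ = 9.6°.

|H| = 0.986 (-0.1 dB), φ = 9.6°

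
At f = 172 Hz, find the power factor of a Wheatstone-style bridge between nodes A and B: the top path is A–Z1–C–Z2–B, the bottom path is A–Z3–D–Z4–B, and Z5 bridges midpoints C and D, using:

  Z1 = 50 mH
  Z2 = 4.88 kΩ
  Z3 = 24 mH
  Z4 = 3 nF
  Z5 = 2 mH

Step 1 — Angular frequency: ω = 2π·f = 2π·172 = 1081 rad/s.
Step 2 — Component impedances:
  Z1: Z = jωL = j·1081·0.05 = 0 + j54.04 Ω
  Z2: Z = R = 4880 Ω
  Z3: Z = jωL = j·1081·0.024 = 0 + j25.94 Ω
  Z4: Z = 1/(jωC) = -j/(ω·C) = 0 - j3.084e+05 Ω
  Z5: Z = jωL = j·1081·0.002 = 0 + j2.161 Ω
Step 3 — Bridge requires nodal analysis (the Z5 bridge couples midpoints C and D, so the two paths cannot be reduced to a simple series/parallel combination). Setting node B to ground and injecting 1 A at node A, the 3-node admittance system at A, C, D solves to V_A = Z_AB = 4879 - j58.71 Ω = 4879∠-0.7° Ω.
Step 4 — Power factor: PF = cos(φ) = Re(Z)/|Z| = 4878.8/4879.2 = 0.9999.
Step 5 — Type: Im(Z) = -58.71 ⇒ leading (phase φ = -0.7°).

PF = 0.9999 (leading, φ = -0.7°)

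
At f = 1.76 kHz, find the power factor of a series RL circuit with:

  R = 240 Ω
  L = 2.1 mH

Step 1 — Angular frequency: ω = 2π·f = 2π·1760 = 1.106e+04 rad/s.
Step 2 — Component impedances:
  R: Z = R = 240 Ω
  L: Z = jωL = j·1.106e+04·0.0021 = 0 + j23.22 Ω
Step 3 — Series combination: Z_total = R + L = 240 + j23.22 Ω = 241.1∠5.5° Ω.
Step 4 — Power factor: PF = cos(φ) = Re(Z)/|Z| = 240/241.1 = 0.9954.
Step 5 — Type: Im(Z) = 23.22 ⇒ lagging (phase φ = 5.5°).

PF = 0.9954 (lagging, φ = 5.5°)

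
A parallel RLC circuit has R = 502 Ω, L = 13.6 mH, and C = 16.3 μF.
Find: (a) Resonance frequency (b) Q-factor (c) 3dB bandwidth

Step 1 — Resonance: ω₀ = 1/√(LC) = 1/√(0.0136·1.63e-05) = 2124 rad/s.
Step 2 — f₀ = ω₀/(2π) = 338 Hz.
Step 3 — Parallel Q: Q = R/(ω₀L) = 502/(2124·0.0136) = 17.38.
Step 4 — Bandwidth: Δω = ω₀/Q = 122.2 rad/s; BW = Δω/(2π) = 19.45 Hz.

(a) f₀ = 338 Hz  (b) Q = 17.38  (c) BW = 19.45 Hz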